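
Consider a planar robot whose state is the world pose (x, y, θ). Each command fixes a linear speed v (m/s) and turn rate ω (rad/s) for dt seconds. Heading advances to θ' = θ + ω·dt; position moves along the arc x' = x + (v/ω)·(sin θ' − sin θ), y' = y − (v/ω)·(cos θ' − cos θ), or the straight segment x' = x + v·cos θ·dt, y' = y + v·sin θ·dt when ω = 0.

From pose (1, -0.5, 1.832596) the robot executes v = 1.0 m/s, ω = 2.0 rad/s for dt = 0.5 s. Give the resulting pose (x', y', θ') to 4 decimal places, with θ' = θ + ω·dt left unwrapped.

θ' = 1.8326 + 2.0·0.5 = 2.8326
R = v/ω = 1.0/2.0 = 0.5000
x' = 1 + 0.5000·(sin 2.8326 − sin 1.8326) = 0.6691
y' = -0.5 − 0.5000·(cos 2.8326 − cos 1.8326) = -0.1531

(0.6691, -0.1531, 2.8326)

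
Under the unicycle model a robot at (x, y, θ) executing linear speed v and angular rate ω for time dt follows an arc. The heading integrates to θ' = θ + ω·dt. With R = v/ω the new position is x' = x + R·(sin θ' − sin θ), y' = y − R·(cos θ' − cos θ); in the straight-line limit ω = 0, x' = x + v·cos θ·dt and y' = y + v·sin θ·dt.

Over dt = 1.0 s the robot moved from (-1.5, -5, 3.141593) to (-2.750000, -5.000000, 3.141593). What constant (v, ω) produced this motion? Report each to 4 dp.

Δθ = 3.141593 − 3.141593 = 0.000000
ω = Δθ/dt = 0.000000/1.0 = 0.0000
ω = 0 → v = (Δx·cos θ + Δy·sin θ)/dt = 1.2500

v = 1.2500, ω = 0.0000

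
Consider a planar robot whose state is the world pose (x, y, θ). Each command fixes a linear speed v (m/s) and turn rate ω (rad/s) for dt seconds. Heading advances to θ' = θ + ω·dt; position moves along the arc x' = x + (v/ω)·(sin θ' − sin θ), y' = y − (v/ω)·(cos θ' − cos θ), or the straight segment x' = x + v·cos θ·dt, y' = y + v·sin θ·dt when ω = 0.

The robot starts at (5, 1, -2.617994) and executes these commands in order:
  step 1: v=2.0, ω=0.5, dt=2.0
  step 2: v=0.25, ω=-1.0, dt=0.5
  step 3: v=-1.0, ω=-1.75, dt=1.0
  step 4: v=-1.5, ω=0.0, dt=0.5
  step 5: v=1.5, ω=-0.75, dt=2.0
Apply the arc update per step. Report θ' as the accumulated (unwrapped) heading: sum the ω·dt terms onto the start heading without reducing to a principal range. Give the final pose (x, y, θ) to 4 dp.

step 1: θ'=-1.6180 (R=4.0000) → pose (3.0045, -2.2754, -1.6180)
step 2: θ'=-2.1180 (R=-0.2500) → pose (2.9682, -2.3937, -2.1180)
step 3: θ'=-3.8680 (R=0.5714) → pose (3.8358, -2.2638, -3.8680)
step 4: θ'=-3.8680 (straight) → pose (4.3964, -2.7619, -3.8680)
step 5: θ'=-5.3680 (R=-2.0000) → pose (4.1394, -0.0475, -5.3680)

(4.1394, -0.0475, -5.3680)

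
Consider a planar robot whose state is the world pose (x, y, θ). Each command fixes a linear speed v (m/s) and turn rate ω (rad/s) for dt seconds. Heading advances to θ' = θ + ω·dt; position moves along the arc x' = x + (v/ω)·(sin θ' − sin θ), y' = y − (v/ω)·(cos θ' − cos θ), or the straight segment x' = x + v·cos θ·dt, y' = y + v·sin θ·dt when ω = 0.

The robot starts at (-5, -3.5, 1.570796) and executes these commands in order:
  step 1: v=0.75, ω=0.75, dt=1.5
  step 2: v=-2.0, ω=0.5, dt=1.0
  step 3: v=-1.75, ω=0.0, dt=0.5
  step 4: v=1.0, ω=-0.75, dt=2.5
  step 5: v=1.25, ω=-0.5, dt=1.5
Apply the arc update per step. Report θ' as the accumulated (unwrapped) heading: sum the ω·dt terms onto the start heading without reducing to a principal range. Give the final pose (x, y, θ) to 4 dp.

step 1: θ'=2.6958 (R=1.0000) → pose (-5.5688, -2.5977, 2.6958)
step 2: θ'=3.1958 (R=-4.0000) → pose (-3.6274, -2.9828, 3.1958)
step 3: θ'=3.1958 (straight) → pose (-2.7537, -2.9354, 3.1958)
step 4: θ'=1.3208 (R=-1.3333) → pose (-4.1178, -1.2741, 1.3208)
step 5: θ'=0.5708 (R=-2.5000) → pose (-3.0463, 0.2110, 0.5708)

(-3.0463, 0.2110, 0.5708)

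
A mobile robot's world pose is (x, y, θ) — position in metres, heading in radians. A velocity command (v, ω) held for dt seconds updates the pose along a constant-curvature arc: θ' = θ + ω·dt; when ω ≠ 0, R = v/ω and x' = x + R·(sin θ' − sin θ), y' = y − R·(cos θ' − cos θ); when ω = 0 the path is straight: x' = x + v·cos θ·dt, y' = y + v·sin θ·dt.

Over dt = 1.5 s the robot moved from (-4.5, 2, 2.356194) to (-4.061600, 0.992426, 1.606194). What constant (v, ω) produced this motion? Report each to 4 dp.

Δθ = 1.606194 − 2.356194 = -0.750000
ω = Δθ/dt = -0.750000/1.5 = -0.5000
R = −Δy/(cos θ' − cos θ) = 1.5000
v = R·ω = 1.5000·-0.5000 = -0.7500

v = -0.7500, ω = -0.5000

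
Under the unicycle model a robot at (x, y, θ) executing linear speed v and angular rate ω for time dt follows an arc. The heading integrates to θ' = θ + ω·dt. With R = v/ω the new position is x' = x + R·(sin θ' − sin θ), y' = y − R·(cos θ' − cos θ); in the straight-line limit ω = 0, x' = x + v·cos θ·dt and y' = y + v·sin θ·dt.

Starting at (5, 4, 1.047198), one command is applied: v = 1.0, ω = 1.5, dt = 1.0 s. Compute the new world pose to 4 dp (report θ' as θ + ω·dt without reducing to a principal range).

(4.7960, 4.8857, 2.5472)

θ' = 1.0472 + 1.5·1.0 = 2.5472
R = v/ω = 1.0/1.5 = 0.6667
x' = 5 + 0.6667·(sin 2.5472 − sin 1.0472) = 4.7960
y' = 4 − 0.6667·(cos 2.5472 − cos 1.0472) = 4.8857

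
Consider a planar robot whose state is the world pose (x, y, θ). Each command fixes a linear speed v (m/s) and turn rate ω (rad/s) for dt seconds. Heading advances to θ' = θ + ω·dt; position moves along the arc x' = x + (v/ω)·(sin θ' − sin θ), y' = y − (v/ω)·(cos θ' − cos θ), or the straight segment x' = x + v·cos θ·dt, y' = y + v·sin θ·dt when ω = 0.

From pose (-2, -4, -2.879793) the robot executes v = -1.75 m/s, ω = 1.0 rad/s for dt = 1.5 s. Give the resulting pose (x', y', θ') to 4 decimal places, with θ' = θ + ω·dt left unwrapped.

θ' = -2.8798 + 1.0·1.5 = -1.3798
R = v/ω = -1.75/1.0 = -1.7500
x' = -2 + -1.7500·(sin -1.3798 − sin -2.8798) = -0.7348
y' = -4 − -1.7500·(cos -1.3798 − cos -2.8798) = -1.9774

(-0.7348, -1.9774, -1.3798)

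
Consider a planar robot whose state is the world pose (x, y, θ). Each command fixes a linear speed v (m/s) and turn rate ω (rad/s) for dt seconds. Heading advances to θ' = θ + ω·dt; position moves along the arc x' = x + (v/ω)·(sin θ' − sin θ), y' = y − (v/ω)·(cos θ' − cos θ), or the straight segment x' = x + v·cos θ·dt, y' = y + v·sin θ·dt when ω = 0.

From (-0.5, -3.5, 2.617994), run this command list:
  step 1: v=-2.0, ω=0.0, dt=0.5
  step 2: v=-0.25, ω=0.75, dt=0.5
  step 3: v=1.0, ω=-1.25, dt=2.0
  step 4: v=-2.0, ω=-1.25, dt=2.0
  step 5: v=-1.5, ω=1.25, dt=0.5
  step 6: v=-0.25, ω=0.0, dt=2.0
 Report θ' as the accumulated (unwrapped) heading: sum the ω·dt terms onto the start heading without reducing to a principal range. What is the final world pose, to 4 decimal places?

step 1: θ'=2.6180 (straight) → pose (0.3660, -4.0000, 2.6180)
step 2: θ'=2.9930 (R=-0.3333) → pose (0.4833, -4.0410, 2.9930)
step 3: θ'=0.4930 (R=-0.8000) → pose (0.2232, -2.5451, 0.4930)
step 4: θ'=-2.0070 (R=1.6000) → pose (-1.9842, -0.4596, -2.0070)
step 5: θ'=-1.3820 (R=-1.2000) → pose (-1.8932, 0.2726, -1.3820)
step 6: θ'=-1.3820 (straight) → pose (-1.9870, 0.7637, -1.3820)

(-1.9870, 0.7637, -1.3820)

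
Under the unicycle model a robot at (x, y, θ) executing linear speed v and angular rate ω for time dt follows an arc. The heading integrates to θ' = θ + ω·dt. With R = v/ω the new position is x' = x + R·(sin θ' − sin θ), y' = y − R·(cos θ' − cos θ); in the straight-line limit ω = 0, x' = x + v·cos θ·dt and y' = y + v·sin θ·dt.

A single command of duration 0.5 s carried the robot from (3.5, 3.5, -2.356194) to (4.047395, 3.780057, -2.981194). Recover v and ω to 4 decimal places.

v = -1.2500, ω = -1.2500

Δθ = -2.981194 − -2.356194 = -0.625000
ω = Δθ/dt = -0.625000/0.5 = -1.2500
R = Δx/(sin θ' − sin θ) = 1.0000
v = R·ω = 1.0000·-1.2500 = -1.2500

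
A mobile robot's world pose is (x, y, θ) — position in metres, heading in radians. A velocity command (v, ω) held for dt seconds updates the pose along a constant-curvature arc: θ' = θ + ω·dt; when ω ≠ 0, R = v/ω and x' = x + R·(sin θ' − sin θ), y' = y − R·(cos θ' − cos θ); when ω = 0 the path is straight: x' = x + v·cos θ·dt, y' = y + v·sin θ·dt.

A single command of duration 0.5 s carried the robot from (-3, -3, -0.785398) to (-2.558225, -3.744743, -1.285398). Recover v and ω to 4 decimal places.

v = 1.7500, ω = -1.0000

Δθ = -1.285398 − -0.785398 = -0.500000
ω = Δθ/dt = -0.500000/0.5 = -1.0000
R = −Δy/(cos θ' − cos θ) = -1.7500
v = R·ω = -1.7500·-1.0000 = 1.7500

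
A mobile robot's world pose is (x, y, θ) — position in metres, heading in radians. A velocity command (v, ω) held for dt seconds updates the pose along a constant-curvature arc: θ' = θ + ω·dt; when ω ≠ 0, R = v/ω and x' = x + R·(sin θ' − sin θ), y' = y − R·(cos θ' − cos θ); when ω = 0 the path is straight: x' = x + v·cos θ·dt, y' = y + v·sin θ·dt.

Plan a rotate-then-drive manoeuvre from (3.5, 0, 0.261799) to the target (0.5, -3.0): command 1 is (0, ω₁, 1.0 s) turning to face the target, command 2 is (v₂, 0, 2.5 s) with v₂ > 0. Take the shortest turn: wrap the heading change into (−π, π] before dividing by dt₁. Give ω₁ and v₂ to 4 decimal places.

heading to target = atan2(-3−0, 0.5−3.5) = -2.3562
Δθ = wrap(-2.3562 − 0.2618) = -2.6180; ω₁ = Δθ/dt₁ = -2.6180
distance = √((0.5−3.5)² + (-3−0)²) = 4.2426; v₂ = distance/dt₂ = 1.6971

ω₁ = -2.6180, v₂ = 1.6971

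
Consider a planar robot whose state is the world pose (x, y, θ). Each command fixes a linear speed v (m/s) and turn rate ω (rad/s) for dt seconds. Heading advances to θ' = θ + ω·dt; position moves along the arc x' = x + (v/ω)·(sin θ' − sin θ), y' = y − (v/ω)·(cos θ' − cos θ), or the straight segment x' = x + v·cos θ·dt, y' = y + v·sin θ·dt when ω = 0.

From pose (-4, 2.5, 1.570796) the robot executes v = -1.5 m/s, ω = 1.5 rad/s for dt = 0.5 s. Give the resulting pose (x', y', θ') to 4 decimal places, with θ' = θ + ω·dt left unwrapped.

(-3.7317, 1.8184, 2.3208)

θ' = 1.5708 + 1.5·0.5 = 2.3208
R = v/ω = -1.5/1.5 = -1.0000
x' = -4 + -1.0000·(sin 2.3208 − sin 1.5708) = -3.7317
y' = 2.5 − -1.0000·(cos 2.3208 − cos 1.5708) = 1.8184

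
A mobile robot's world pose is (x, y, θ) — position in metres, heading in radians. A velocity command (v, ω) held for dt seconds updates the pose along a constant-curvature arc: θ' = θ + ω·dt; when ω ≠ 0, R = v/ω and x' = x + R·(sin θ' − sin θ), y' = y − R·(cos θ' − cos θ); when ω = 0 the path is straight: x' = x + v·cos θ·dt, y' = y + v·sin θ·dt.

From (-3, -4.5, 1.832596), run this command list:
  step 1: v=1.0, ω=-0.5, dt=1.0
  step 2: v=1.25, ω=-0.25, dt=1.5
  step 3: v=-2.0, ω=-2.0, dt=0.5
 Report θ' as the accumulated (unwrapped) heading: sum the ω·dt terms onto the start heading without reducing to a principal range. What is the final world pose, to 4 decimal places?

(-3.1021, -2.2364, -0.0424)

step 1: θ'=1.3326 (R=-2.0000) → pose (-3.0117, -3.5105, 1.3326)
step 2: θ'=0.9576 (R=-5.0000) → pose (-2.2419, -1.8128, 0.9576)
step 3: θ'=-0.0424 (R=1.0000) → pose (-3.1021, -2.2364, -0.0424)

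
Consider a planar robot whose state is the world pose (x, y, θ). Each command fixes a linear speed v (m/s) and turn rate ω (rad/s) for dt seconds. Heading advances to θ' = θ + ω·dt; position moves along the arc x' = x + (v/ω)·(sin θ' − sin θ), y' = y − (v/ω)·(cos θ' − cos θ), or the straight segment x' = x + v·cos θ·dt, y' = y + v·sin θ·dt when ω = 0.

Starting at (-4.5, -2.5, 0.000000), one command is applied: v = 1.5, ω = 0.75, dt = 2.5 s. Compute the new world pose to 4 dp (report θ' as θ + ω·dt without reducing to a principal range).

(-2.5918, 0.0991, 1.8750)

θ' = 0.0000 + 0.75·2.5 = 1.8750
R = v/ω = 1.5/0.75 = 2.0000
x' = -4.5 + 2.0000·(sin 1.8750 − sin 0.0000) = -2.5918
y' = -2.5 − 2.0000·(cos 1.8750 − cos 0.0000) = 0.0991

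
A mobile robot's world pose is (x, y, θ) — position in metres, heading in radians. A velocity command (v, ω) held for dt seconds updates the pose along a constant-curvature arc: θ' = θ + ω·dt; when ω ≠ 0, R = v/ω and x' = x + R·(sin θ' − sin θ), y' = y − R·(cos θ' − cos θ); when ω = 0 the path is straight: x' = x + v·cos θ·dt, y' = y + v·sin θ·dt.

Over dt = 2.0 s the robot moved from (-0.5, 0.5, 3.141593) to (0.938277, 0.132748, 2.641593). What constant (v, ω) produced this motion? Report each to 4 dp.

Δθ = 2.641593 − 3.141593 = -0.500000
ω = Δθ/dt = -0.500000/2.0 = -0.2500
R = Δx/(sin θ' − sin θ) = 3.0000
v = R·ω = 3.0000·-0.2500 = -0.7500

v = -0.7500, ω = -0.2500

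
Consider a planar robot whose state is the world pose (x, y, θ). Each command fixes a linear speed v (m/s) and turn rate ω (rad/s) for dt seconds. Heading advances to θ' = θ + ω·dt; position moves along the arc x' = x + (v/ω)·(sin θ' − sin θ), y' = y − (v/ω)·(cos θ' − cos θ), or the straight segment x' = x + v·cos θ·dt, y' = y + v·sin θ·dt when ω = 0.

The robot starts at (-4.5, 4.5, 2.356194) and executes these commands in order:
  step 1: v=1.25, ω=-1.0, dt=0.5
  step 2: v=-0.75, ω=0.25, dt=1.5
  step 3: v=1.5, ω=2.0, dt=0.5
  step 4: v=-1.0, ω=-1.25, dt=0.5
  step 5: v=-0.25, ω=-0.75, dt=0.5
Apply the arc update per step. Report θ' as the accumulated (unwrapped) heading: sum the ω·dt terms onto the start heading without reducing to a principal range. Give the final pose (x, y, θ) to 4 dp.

step 1: θ'=1.8562 (R=-1.2500) → pose (-4.8156, 5.0320, 1.8562)
step 2: θ'=2.2312 (R=-3.0000) → pose (-4.3061, 4.0363, 2.2312)
step 3: θ'=3.2312 (R=0.7500) → pose (-4.9656, 4.3232, 3.2312)
step 4: θ'=2.6062 (R=0.8000) → pose (-4.4858, 4.2145, 2.6062)
step 5: θ'=2.2312 (R=0.3333) → pose (-4.3927, 4.1323, 2.2312)

(-4.3927, 4.1323, 2.2312)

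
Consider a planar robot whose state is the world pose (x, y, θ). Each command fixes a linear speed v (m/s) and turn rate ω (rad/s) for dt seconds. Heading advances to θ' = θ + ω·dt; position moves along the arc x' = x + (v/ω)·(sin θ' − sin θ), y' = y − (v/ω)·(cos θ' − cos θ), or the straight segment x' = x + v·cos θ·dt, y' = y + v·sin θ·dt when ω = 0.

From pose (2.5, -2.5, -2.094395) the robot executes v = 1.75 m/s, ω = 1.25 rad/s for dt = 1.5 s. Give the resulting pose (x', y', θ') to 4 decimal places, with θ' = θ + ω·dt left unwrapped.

(3.4077, -4.5664, -0.2194)

θ' = -2.0944 + 1.25·1.5 = -0.2194
R = v/ω = 1.75/1.25 = 1.4000
x' = 2.5 + 1.4000·(sin -0.2194 − sin -2.0944) = 3.4077
y' = -2.5 − 1.4000·(cos -0.2194 − cos -2.0944) = -4.5664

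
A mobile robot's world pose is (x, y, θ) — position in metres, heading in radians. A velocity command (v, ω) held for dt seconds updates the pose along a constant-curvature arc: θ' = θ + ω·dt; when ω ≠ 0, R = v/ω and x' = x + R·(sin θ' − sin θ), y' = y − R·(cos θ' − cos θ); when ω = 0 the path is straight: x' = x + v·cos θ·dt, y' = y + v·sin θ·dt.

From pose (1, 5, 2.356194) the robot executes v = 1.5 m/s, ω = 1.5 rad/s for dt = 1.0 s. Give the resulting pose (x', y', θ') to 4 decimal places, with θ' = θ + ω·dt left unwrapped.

(-0.3624, 5.0482, 3.8562)

θ' = 2.3562 + 1.5·1.0 = 3.8562
R = v/ω = 1.5/1.5 = 1.0000
x' = 1 + 1.0000·(sin 3.8562 − sin 2.3562) = -0.3624
y' = 5 − 1.0000·(cos 3.8562 − cos 2.3562) = 5.0482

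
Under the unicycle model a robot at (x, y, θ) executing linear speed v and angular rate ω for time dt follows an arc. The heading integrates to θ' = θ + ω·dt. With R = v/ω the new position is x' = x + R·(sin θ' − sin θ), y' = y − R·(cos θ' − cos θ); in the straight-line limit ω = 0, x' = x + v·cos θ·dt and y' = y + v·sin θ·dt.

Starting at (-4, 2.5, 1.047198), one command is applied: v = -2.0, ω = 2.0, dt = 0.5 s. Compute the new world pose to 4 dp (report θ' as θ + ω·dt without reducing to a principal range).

(-4.0226, 1.5414, 2.0472)

θ' = 1.0472 + 2.0·0.5 = 2.0472
R = v/ω = -2.0/2.0 = -1.0000
x' = -4 + -1.0000·(sin 2.0472 − sin 1.0472) = -4.0226
y' = 2.5 − -1.0000·(cos 2.0472 − cos 1.0472) = 1.5414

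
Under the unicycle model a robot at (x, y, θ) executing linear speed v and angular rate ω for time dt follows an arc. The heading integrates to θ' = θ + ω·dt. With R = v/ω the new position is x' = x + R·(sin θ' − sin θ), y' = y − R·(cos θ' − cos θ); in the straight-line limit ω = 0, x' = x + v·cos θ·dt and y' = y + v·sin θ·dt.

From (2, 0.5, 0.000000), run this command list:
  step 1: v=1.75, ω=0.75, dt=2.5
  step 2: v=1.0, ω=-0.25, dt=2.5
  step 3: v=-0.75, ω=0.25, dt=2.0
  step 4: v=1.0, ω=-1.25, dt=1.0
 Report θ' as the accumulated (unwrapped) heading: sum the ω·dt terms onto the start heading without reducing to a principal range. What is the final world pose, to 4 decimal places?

(4.5452, 5.3556, 0.5000)

step 1: θ'=1.8750 (R=2.3333) → pose (4.2262, 3.5322, 1.8750)
step 2: θ'=1.2500 (R=-4.0000) → pose (4.2466, 5.9917, 1.2500)
step 3: θ'=1.7500 (R=-3.0000) → pose (4.1416, 4.5110, 1.7500)
step 4: θ'=0.5000 (R=-0.8000) → pose (4.5452, 5.3556, 0.5000)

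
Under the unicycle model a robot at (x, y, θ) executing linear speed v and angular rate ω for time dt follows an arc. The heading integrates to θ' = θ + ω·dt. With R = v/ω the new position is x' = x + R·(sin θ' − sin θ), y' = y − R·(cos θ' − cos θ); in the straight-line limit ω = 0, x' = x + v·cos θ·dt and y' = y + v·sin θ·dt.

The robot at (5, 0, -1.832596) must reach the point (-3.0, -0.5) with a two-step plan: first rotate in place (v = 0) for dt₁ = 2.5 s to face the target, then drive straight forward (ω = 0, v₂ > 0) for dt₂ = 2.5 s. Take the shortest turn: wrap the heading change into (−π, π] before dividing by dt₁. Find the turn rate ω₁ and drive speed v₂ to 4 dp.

heading to target = atan2(-0.5−0, -3−5) = -3.0792
Δθ = wrap(-3.0792 − -1.8326) = -1.2466; ω₁ = Δθ/dt₁ = -0.4986
distance = √((-3−5)² + (-0.5−0)²) = 8.0156; v₂ = distance/dt₂ = 3.2062

ω₁ = -0.4986, v₂ = 3.2062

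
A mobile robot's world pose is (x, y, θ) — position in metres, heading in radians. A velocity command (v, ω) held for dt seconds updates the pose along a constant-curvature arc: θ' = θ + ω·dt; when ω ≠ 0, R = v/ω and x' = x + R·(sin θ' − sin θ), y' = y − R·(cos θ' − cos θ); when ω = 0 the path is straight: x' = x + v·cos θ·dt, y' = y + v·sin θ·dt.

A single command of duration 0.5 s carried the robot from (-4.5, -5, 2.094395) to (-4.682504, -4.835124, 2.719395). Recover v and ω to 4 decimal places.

v = 0.5000, ω = 1.2500

Δθ = 2.719395 − 2.094395 = 0.625000
ω = Δθ/dt = 0.625000/0.5 = 1.2500
R = Δx/(sin θ' − sin θ) = 0.4000
v = R·ω = 0.4000·1.2500 = 0.5000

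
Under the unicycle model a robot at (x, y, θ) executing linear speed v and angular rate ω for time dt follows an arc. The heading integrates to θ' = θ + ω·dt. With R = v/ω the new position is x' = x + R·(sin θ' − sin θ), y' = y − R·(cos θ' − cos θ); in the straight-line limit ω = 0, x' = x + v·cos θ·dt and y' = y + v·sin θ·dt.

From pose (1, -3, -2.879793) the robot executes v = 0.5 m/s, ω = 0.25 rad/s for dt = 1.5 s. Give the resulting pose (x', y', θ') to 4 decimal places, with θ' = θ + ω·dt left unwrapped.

θ' = -2.8798 + 0.25·1.5 = -2.5048
R = v/ω = 0.5/0.25 = 2.0000
x' = 1 + 2.0000·(sin -2.5048 − sin -2.8798) = 0.3284
y' = -3 − 2.0000·(cos -2.5048 − cos -2.8798) = -3.3238

(0.3284, -3.3238, -2.5048)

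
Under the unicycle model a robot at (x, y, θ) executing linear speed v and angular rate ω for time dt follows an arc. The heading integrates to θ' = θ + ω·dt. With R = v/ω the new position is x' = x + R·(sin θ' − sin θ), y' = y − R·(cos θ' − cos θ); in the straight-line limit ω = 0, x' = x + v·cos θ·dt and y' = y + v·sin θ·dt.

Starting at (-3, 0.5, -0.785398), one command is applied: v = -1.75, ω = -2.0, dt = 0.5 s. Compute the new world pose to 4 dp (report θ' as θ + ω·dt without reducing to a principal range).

(-3.2362, 1.3051, -1.7854)

θ' = -0.7854 + -2.0·0.5 = -1.7854
R = v/ω = -1.75/-2.0 = 0.8750
x' = -3 + 0.8750·(sin -1.7854 − sin -0.7854) = -3.2362
y' = 0.5 − 0.8750·(cos -1.7854 − cos -0.7854) = 1.3051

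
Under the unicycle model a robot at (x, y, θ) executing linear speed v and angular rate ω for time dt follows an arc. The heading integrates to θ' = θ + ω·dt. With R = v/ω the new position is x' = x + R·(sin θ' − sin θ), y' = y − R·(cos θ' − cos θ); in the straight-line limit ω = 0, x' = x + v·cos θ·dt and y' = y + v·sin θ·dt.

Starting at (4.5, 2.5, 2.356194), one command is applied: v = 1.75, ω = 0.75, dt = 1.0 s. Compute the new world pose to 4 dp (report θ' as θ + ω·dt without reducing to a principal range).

(2.9327, 3.1820, 3.1062)

θ' = 2.3562 + 0.75·1.0 = 3.1062
R = v/ω = 1.75/0.75 = 2.3333
x' = 4.5 + 2.3333·(sin 3.1062 − sin 2.3562) = 2.9327
y' = 2.5 − 2.3333·(cos 3.1062 − cos 2.3562) = 3.1820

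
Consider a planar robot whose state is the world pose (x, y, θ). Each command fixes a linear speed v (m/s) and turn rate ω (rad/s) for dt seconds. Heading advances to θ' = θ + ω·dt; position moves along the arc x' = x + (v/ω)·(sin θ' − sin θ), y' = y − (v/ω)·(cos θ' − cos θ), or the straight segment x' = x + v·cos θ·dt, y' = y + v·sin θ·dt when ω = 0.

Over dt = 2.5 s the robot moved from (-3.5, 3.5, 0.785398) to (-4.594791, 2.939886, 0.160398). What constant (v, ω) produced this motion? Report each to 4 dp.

Δθ = 0.160398 − 0.785398 = -0.625000
ω = Δθ/dt = -0.625000/2.5 = -0.2500
R = Δx/(sin θ' − sin θ) = 2.0000
v = R·ω = 2.0000·-0.2500 = -0.5000

v = -0.5000, ω = -0.2500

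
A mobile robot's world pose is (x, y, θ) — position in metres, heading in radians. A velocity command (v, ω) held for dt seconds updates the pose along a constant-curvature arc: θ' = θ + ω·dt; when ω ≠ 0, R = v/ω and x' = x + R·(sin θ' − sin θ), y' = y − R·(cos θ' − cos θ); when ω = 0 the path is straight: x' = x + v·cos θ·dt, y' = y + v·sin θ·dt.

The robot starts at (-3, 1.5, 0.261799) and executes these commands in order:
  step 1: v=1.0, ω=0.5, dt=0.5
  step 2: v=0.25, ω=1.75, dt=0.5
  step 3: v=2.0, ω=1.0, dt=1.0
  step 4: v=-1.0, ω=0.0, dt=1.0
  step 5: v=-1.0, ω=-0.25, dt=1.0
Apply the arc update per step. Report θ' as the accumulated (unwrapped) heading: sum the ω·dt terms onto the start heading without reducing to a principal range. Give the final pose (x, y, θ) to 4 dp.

(-1.6996, 2.1555, 2.1368)

step 1: θ'=0.5118 (R=2.0000) → pose (-2.5381, 1.6881, 0.5118)
step 2: θ'=1.3868 (R=0.1429) → pose (-2.4677, 1.7865, 1.3868)
step 3: θ'=2.3868 (R=2.0000) → pose (-3.0636, 3.6093, 2.3868)
step 4: θ'=2.3868 (straight) → pose (-2.3352, 2.9241, 2.3868)
step 5: θ'=2.1368 (R=4.0000) → pose (-1.6996, 2.1555, 2.1368)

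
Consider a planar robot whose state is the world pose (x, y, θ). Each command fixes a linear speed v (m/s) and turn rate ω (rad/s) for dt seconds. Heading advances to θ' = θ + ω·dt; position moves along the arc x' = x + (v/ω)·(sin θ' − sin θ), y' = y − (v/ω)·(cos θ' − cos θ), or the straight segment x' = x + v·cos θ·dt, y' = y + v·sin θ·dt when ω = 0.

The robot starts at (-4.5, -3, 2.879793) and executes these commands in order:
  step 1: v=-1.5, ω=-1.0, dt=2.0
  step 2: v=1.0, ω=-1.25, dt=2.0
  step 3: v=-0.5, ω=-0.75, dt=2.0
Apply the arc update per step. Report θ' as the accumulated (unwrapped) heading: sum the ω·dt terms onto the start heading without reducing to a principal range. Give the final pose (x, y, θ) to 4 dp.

(-1.6652, -5.3206, -3.1202)

step 1: θ'=0.8798 (R=1.5000) → pose (-3.7323, -5.4049, 0.8798)
step 2: θ'=-1.6202 (R=-0.8000) → pose (-2.3168, -5.9542, -1.6202)
step 3: θ'=-3.1202 (R=0.6667) → pose (-1.6652, -5.3206, -3.1202)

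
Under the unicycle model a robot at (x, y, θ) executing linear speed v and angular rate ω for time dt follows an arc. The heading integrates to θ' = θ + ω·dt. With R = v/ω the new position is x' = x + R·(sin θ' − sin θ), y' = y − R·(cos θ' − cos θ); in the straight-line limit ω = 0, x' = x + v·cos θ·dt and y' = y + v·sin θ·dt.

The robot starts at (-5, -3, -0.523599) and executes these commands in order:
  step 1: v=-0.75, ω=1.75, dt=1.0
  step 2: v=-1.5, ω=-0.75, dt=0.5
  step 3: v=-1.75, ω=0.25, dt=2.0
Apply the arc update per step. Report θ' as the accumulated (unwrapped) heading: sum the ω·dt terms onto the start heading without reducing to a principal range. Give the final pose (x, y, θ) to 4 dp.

(-7.5626, -6.9581, 1.3514)

step 1: θ'=1.2264 (R=-0.4286) → pose (-5.6177, -3.2265, 1.2264)
step 2: θ'=0.8514 (R=2.0000) → pose (-5.9958, -3.8691, 0.8514)
step 3: θ'=1.3514 (R=-7.0000) → pose (-7.5626, -6.9581, 1.3514)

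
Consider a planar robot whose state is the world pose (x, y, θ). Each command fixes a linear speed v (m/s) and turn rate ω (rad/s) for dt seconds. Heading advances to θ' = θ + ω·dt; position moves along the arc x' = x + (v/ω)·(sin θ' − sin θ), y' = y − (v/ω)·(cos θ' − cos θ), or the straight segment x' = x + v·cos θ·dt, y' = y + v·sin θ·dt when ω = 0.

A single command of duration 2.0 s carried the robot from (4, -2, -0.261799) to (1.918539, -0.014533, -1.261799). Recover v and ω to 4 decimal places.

Δθ = -1.261799 − -0.261799 = -1.000000
ω = Δθ/dt = -1.000000/2.0 = -0.5000
R = Δx/(sin θ' − sin θ) = 3.0000
v = R·ω = 3.0000·-0.5000 = -1.5000

v = -1.5000, ω = -0.5000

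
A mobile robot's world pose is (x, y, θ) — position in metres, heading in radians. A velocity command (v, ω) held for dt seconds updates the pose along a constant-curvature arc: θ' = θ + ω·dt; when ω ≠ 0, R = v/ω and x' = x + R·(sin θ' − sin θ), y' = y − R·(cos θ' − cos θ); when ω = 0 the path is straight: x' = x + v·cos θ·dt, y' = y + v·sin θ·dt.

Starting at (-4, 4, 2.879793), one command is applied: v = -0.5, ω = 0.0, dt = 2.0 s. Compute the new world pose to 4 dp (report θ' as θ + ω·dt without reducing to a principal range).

(-3.0341, 3.7412, 2.8798)

θ' = 2.8798 + 0.0·2.0 = 2.8798
ω = 0 → straight: x' = -4 + -0.5·cos(2.8798)·2.0 = -3.0341
y' = 4 + -0.5·sin(2.8798)·2.0 = 3.7412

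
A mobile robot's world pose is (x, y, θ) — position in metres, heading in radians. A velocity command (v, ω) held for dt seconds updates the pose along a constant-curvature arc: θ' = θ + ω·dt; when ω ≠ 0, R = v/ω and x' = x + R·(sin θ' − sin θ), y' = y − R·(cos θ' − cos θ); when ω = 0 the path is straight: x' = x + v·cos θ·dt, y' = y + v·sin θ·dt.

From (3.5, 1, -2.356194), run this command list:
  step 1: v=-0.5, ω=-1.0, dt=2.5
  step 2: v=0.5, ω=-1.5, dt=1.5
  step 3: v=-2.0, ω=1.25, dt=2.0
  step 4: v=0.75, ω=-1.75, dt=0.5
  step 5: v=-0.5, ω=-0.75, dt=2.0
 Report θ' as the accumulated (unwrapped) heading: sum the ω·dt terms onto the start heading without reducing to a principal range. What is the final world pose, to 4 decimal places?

(1.3691, -0.2078, -6.9812)

step 1: θ'=-4.8562 (R=0.5000) → pose (4.3484, 0.5748, -4.8562)
step 2: θ'=-7.1062 (R=-0.3333) → pose (4.9227, 0.7537, -7.1062)
step 3: θ'=-4.6062 (R=-1.6000) → pose (2.1586, -0.5039, -4.6062)
step 4: θ'=-5.4812 (R=-0.4286) → pose (2.2767, -0.1605, -5.4812)
step 5: θ'=-6.9812 (R=0.6667) → pose (1.3691, -0.2078, -6.9812)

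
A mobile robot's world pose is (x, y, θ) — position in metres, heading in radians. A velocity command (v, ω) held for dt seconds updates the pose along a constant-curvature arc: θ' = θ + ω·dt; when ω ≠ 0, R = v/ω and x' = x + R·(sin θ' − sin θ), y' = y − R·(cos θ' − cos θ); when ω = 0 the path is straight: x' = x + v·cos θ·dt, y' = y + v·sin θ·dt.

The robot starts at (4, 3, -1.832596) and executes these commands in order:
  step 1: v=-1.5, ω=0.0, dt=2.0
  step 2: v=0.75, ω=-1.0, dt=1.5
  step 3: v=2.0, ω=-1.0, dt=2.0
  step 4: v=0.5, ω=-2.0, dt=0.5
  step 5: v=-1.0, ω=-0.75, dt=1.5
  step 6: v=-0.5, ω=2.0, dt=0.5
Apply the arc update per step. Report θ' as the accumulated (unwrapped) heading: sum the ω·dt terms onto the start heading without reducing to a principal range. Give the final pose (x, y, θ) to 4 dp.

(1.5263, 9.5526, -6.4576)

step 1: θ'=-1.8326 (straight) → pose (4.7765, 5.8978, -1.8326)
step 2: θ'=-3.3326 (R=-0.7500) → pose (3.9096, 5.3555, -3.3326)
step 3: θ'=-5.3326 (R=-2.0000) → pose (2.6618, 8.4816, -5.3326)
step 4: θ'=-6.3326 (R=-0.2500) → pose (2.8776, 8.5860, -6.3326)
step 5: θ'=-7.4576 (R=1.3333) → pose (1.7135, 9.4029, -7.4576)
step 6: θ'=-6.4576 (R=-0.2500) → pose (1.5263, 9.5526, -6.4576)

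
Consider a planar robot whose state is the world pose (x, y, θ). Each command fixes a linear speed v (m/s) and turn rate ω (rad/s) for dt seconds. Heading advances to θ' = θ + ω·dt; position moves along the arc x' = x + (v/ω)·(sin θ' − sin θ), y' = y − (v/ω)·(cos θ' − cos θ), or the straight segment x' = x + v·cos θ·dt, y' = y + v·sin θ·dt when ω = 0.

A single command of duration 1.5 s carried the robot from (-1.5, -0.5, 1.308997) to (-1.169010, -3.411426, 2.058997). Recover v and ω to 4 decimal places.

v = -2.0000, ω = 0.5000

Δθ = 2.058997 − 1.308997 = 0.750000
ω = Δθ/dt = 0.750000/1.5 = 0.5000
R = −Δy/(cos θ' − cos θ) = -4.0000
v = R·ω = -4.0000·0.5000 = -2.0000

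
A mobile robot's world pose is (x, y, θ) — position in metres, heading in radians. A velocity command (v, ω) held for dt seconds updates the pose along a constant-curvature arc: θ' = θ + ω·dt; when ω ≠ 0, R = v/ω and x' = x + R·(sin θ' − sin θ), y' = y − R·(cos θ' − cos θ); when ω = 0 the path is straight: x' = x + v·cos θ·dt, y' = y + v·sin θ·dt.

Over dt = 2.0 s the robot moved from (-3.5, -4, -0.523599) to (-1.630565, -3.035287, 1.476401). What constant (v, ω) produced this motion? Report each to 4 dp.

Δθ = 1.476401 − -0.523599 = 2.000000
ω = Δθ/dt = 2.000000/2.0 = 1.0000
R = Δx/(sin θ' − sin θ) = 1.2500
v = R·ω = 1.2500·1.0000 = 1.2500

v = 1.2500, ω = 1.0000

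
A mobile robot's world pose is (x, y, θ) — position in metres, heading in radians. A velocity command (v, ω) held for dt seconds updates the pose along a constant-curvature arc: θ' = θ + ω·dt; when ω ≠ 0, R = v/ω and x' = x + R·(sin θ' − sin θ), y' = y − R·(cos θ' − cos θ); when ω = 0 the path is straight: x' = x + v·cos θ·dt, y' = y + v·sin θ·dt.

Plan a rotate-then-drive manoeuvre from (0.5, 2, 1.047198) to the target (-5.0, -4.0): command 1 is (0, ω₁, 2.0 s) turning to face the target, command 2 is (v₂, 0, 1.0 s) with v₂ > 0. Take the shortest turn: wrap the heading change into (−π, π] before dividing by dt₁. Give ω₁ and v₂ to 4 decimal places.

ω₁ = 1.4616, v₂ = 8.1394

heading to target = atan2(-4−2, -5−0.5) = -2.3127
Δθ = wrap(-2.3127 − 1.0472) = 2.9232; ω₁ = Δθ/dt₁ = 1.4616
distance = √((-5−0.5)² + (-4−2)²) = 8.1394; v₂ = distance/dt₂ = 8.1394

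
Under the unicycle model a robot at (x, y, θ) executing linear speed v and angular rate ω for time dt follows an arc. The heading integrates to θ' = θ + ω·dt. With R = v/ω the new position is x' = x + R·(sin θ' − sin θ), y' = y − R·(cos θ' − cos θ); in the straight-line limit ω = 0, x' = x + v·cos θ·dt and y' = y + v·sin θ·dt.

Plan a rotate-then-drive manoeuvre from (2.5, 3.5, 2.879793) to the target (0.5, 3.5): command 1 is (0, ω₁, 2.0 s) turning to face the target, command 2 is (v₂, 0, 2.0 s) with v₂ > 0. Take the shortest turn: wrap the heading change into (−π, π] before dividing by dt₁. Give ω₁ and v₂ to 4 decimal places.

heading to target = atan2(3.5−3.5, 0.5−2.5) = 3.1416
Δθ = wrap(3.1416 − 2.8798) = 0.2618; ω₁ = Δθ/dt₁ = 0.1309
distance = √((0.5−2.5)² + (3.5−3.5)²) = 2.0000; v₂ = distance/dt₂ = 1.0000

ω₁ = 0.1309, v₂ = 1.0000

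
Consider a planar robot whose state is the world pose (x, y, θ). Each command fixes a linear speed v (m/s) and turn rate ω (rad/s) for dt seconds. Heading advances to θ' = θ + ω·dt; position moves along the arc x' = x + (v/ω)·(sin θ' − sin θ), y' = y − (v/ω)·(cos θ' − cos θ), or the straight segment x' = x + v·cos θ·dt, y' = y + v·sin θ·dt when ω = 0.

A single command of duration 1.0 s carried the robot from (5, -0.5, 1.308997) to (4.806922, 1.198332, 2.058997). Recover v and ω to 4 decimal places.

Δθ = 2.058997 − 1.308997 = 0.750000
ω = Δθ/dt = 0.750000/1.0 = 0.7500
R = −Δy/(cos θ' − cos θ) = 2.3333
v = R·ω = 2.3333·0.7500 = 1.7500

v = 1.7500, ω = 0.7500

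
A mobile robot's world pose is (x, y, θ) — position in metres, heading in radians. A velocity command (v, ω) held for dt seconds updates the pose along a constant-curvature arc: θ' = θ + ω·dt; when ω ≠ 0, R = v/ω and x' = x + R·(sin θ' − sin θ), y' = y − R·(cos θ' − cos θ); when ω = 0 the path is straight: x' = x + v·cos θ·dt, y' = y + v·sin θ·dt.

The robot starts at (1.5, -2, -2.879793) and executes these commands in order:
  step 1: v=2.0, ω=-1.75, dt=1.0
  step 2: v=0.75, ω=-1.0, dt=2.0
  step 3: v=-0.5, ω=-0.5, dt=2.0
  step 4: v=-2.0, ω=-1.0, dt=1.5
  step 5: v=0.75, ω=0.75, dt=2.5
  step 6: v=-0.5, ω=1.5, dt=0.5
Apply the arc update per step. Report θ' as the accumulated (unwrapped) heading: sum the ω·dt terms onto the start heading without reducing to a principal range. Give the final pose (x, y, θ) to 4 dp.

step 1: θ'=-4.6298 (R=-1.1429) → pose (0.0652, -0.9904, -4.6298)
step 2: θ'=-6.6298 (R=-0.7500) → pose (1.0675, -0.2231, -6.6298)
step 3: θ'=-7.6298 (R=1.0000) → pose (0.4322, 0.4951, -7.6298)
step 4: θ'=-9.1298 (R=2.0000) → pose (1.8007, 2.8534, -9.1298)
step 5: θ'=-7.2548 (R=1.0000) → pose (1.2656, 1.3326, -7.2548)
step 6: θ'=-6.5048 (R=-0.3333) → pose (1.0636, 1.4698, -6.5048)

(1.0636, 1.4698, -6.5048)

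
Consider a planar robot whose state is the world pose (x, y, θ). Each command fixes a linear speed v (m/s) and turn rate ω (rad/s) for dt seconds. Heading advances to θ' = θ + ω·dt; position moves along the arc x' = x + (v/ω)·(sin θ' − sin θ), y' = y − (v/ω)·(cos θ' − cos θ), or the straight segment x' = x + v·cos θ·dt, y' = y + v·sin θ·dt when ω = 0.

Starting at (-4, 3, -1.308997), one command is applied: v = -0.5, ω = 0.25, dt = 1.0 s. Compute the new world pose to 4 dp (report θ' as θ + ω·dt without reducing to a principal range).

θ' = -1.3090 + 0.25·1.0 = -1.0590
R = v/ω = -0.5/0.25 = -2.0000
x' = -4 + -2.0000·(sin -1.0590 − sin -1.3090) = -4.1881
y' = 3 − -2.0000·(cos -1.0590 − cos -1.3090) = 3.4619

(-4.1881, 3.4619, -1.0590)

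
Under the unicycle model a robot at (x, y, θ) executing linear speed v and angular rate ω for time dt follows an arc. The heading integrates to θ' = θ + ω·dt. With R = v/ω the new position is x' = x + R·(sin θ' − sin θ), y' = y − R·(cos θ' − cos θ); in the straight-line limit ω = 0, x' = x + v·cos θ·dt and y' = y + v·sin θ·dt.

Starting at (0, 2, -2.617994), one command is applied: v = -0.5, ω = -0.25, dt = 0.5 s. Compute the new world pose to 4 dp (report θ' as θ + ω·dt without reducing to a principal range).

θ' = -2.6180 + -0.25·0.5 = -2.7430
R = v/ω = -0.5/-0.25 = 2.0000
x' = 0 + 2.0000·(sin -2.7430 − sin -2.6180) = 0.2237
y' = 2 − 2.0000·(cos -2.7430 − cos -2.6180) = 2.1112

(0.2237, 2.1112, -2.7430)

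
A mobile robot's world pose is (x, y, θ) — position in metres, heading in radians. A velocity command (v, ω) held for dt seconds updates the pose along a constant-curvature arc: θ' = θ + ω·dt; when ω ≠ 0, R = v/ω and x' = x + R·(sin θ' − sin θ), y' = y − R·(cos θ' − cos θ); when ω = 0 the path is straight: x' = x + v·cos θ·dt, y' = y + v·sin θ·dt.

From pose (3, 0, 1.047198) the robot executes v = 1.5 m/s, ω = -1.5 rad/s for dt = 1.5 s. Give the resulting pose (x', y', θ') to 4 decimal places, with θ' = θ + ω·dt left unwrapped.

θ' = 1.0472 + -1.5·1.5 = -1.2028
R = v/ω = 1.5/-1.5 = -1.0000
x' = 3 + -1.0000·(sin -1.2028 − sin 1.0472) = 4.7991
y' = 0 − -1.0000·(cos -1.2028 − cos 1.0472) = -0.1403

(4.7991, -0.1403, -1.2028)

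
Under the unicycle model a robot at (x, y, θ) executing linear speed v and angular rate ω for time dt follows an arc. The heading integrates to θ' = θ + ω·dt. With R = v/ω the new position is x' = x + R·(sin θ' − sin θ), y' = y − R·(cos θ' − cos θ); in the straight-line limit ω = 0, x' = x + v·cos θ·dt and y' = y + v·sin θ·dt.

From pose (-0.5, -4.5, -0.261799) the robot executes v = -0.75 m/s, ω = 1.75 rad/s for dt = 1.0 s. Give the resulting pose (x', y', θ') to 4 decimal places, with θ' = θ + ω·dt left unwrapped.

θ' = -0.2618 + 1.75·1.0 = 1.4882
R = v/ω = -0.75/1.75 = -0.4286
x' = -0.5 + -0.4286·(sin 1.4882 − sin -0.2618) = -1.0380
y' = -4.5 − -0.4286·(cos 1.4882 − cos -0.2618) = -4.8786

(-1.0380, -4.8786, 1.4882)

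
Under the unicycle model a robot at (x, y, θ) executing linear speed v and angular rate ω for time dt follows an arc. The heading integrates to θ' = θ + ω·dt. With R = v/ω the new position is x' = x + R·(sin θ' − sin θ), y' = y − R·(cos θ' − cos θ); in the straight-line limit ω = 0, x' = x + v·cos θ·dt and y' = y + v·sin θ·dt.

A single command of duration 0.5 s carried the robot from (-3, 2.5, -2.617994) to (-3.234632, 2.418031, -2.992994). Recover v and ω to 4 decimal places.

v = 0.5000, ω = -0.7500

Δθ = -2.992994 − -2.617994 = -0.375000
ω = Δθ/dt = -0.375000/0.5 = -0.7500
R = Δx/(sin θ' − sin θ) = -0.6667
v = R·ω = -0.6667·-0.7500 = 0.5000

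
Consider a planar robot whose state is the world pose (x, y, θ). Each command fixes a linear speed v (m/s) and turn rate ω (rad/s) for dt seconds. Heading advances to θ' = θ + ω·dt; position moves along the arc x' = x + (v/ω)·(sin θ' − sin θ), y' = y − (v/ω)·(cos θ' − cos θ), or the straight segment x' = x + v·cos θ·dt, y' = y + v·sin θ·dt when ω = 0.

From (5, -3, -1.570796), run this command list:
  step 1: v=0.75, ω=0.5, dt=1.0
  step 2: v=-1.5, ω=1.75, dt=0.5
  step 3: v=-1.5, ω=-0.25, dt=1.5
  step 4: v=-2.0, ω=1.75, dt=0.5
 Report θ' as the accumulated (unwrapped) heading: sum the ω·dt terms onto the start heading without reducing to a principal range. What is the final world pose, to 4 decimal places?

(1.5638, -2.3241, 0.3042)

step 1: θ'=-1.0708 (R=1.5000) → pose (5.1836, -3.7191, -1.0708)
step 2: θ'=-0.1958 (R=-0.8571) → pose (4.5982, -3.2893, -0.1958)
step 3: θ'=-0.5708 (R=6.0000) → pose (2.5236, -2.4528, -0.5708)
step 4: θ'=0.3042 (R=-1.1429) → pose (1.5638, -2.3241, 0.3042)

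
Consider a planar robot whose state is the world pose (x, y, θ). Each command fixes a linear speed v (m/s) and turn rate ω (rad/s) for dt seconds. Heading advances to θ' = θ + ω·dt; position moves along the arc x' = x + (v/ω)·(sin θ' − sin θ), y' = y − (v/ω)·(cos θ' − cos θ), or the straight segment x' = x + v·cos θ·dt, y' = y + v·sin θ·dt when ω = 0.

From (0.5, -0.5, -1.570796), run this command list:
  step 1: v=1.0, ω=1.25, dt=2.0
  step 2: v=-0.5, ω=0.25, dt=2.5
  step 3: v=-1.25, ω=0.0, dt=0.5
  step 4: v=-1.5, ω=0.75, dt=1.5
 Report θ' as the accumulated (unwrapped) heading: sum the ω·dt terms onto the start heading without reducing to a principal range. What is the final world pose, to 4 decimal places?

step 1: θ'=0.9292 (R=0.8000) → pose (1.9409, -0.9788, 0.9292)
step 2: θ'=1.5542 (R=-2.0000) → pose (1.5435, -2.1425, 1.5542)
step 3: θ'=1.5542 (straight) → pose (1.5331, -2.7675, 1.5542)
step 4: θ'=2.6792 (R=-2.0000) → pose (2.6407, -4.5906, 2.6792)

(2.6407, -4.5906, 2.6792)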